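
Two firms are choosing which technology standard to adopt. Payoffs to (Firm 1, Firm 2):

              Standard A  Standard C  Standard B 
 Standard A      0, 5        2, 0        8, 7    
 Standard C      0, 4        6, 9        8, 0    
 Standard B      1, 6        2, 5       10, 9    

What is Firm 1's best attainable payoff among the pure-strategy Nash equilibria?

Both Standard C is a pure NE (Firm 1: 6 ≥ 2; Firm 2: 9 ≥ 4). Firm 1 gets 6.
Both Standard B is a pure NE (Firm 1: 10 ≥ 8; Firm 2: 9 ≥ 6). Firm 1 gets 10.
Every other cell has a profitable deviation for at least one player. Highest of {6, 10} is 10.

10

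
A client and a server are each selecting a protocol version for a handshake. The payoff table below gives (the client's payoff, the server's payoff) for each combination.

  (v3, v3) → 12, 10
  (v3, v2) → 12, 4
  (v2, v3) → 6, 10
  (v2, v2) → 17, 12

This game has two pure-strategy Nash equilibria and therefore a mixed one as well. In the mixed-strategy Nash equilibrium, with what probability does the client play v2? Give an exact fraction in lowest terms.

3/4

The client's mix p on v3 must make the server indifferent between v3 and v2.
The server's payoff from v3: 10p + 10(1−p). From v2: 4p + 12(1−p).
Set equal: 6p = 2(1−p) → p = 2/8 = 1/4.
Probability on v2 is 1 − 1/4 = 3/4.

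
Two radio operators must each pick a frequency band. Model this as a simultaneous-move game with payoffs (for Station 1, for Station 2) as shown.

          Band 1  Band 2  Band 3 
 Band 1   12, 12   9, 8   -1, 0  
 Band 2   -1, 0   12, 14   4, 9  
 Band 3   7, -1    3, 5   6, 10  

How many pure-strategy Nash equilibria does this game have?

3

Both Band 1: Station 1 gets 12 (best alternative 7); Station 2 gets 12 (best alternative 8). Neither deviates — NE.
Both Band 2: Station 1 gets 12 (best alternative 9); Station 2 gets 14 (best alternative 9). Neither deviates — NE.
Both Band 3: Station 1 gets 6 (best alternative 4); Station 2 gets 10 (best alternative 5). Neither deviates — NE.
(Band 3, Band 2) is not a NE: Station 1 would switch to Band 2 (12 > 3).
No other cell survives both best-response checks, so there are 3 pure NE.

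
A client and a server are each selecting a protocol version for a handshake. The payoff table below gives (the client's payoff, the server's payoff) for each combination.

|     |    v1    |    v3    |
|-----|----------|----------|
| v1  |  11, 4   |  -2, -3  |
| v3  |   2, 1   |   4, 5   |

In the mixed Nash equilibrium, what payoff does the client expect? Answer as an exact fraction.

The server mixes with probability q on v1, chosen so the client is indifferent: 11q + (-2)(1−q) = 2q + 4(1−q) gives q = 2/5.
The client's expected payoff (from either row, since indifferent) is 11·2/5 + (-2)·3/5 = 16/5.

16/5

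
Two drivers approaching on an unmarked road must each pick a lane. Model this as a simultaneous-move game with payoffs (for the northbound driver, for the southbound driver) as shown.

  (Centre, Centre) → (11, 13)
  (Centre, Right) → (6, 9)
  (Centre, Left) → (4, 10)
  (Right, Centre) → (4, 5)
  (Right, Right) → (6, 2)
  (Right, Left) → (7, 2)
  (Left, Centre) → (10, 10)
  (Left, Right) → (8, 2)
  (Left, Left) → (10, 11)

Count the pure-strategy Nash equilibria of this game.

Both Centre: the northbound driver gets 11 (best alternative 10); the southbound driver gets 13 (best alternative 10). Neither deviates — NE.
Both Left: the northbound driver gets 10 (best alternative 7); the southbound driver gets 11 (best alternative 10). Neither deviates — NE.
Both Right is not a NE: the northbound driver would switch to Left (8 > 6).
No other cell survives both best-response checks, so there are 2 pure NE.

2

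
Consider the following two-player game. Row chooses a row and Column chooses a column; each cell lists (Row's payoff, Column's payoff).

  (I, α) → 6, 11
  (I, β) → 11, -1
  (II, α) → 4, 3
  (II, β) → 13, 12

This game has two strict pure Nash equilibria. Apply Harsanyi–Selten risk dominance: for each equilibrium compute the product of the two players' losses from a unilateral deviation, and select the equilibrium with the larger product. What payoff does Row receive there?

At (I, α): Row loses 6 − 4 = 2 by deviating; Column loses 11 − (-1) = 12. Product = 2·12 = 24.
At (II, β): Row loses 13 − 11 = 2 by deviating; Column loses 12 − 3 = 9. Product = 2·9 = 18.
24 > 18, so (I, α) is risk-dominant. Row's payoff there is 6.

6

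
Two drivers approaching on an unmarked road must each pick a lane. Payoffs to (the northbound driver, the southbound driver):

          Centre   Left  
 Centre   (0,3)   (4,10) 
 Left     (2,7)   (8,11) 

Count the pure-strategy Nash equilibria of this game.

Both Left: the northbound driver gets 8 (best alternative 4); the southbound driver gets 11 (best alternative 7). Neither deviates — NE.
Both Centre is not a NE: the northbound driver would switch to Left (2 > 0).
No other cell survives both best-response checks, so there is 1 pure NE.

1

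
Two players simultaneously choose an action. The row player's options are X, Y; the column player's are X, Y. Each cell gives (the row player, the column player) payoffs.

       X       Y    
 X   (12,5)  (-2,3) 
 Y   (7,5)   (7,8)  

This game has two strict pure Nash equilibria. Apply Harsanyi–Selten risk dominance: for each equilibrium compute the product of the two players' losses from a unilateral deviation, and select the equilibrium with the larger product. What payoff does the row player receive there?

7

At both X: the row player loses 12 − 7 = 5 by deviating; the column player loses 5 − 3 = 2. Product = 5·2 = 10.
At both Y: the row player loses 7 − (-2) = 9 by deviating; the column player loses 8 − 5 = 3. Product = 9·3 = 27.
27 > 10, so both Y is risk-dominant. The row player's payoff there is 7.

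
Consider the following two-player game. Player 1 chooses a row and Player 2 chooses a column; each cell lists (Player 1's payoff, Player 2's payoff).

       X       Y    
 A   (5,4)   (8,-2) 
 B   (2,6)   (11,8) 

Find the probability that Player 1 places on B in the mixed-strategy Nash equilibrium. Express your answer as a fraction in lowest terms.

Player 1's mix p on A must make Player 2 indifferent between X and Y.
Player 2's payoff from X: 4p + 6(1−p). From Y: (-2)p + 8(1−p).
Set equal: 6p = 2(1−p) → p = 2/8 = 1/4.
Probability on B is 1 − 1/4 = 3/4.

3/4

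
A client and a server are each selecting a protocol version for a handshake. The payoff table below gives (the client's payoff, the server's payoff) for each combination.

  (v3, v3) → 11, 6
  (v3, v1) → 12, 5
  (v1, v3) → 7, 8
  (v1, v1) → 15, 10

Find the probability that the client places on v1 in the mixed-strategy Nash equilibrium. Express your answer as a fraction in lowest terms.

1/3

The client's mix p on v3 must make the server indifferent between v3 and v1.
The server's payoff from v3: 6p + 8(1−p). From v1: 5p + 10(1−p).
Set equal: 1p = 2(1−p) → p = 2/3.
Probability on v1 is 1 − 2/3 = 1/3.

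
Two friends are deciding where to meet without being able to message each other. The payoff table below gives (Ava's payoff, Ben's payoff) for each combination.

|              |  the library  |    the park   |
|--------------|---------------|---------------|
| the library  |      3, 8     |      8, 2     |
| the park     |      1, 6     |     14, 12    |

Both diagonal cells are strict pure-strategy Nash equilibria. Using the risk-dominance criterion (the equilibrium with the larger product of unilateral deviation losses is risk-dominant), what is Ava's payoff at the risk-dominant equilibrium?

14

At both the library: Ava loses 3 − 1 = 2 by deviating; Ben loses 8 − 2 = 6. Product = 2·6 = 12.
At both the park: Ava loses 14 − 8 = 6 by deviating; Ben loses 12 − 6 = 6. Product = 6·6 = 36.
36 > 12, so both the park is risk-dominant. Ava's payoff there is 14.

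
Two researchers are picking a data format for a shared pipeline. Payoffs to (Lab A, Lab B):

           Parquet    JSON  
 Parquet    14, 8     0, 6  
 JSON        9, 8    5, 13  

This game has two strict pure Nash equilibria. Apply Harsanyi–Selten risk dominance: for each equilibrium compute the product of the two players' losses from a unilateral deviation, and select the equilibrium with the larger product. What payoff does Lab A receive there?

5

At both Parquet: Lab A loses 14 − 9 = 5 by deviating; Lab B loses 8 − 6 = 2. Product = 5·2 = 10.
At both JSON: Lab A loses 5 − 0 = 5 by deviating; Lab B loses 13 − 8 = 5. Product = 5·5 = 25.
25 > 10, so both JSON is risk-dominant. Lab A's payoff there is 5.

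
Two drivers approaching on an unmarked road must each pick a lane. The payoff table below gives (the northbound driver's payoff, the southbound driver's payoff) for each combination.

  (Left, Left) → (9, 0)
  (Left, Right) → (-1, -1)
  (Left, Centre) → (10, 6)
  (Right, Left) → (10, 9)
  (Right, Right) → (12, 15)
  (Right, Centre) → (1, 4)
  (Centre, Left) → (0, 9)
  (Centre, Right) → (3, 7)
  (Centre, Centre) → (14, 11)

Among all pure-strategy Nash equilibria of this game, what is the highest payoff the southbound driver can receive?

Both Right is a pure NE (the northbound driver: 12 ≥ 3; the southbound driver: 15 ≥ 9). The southbound driver gets 15.
Both Centre is a pure NE (the northbound driver: 14 ≥ 10; the southbound driver: 11 ≥ 9). The southbound driver gets 11.
Every other cell has a profitable deviation for at least one player. Highest of {15, 11} is 15.

15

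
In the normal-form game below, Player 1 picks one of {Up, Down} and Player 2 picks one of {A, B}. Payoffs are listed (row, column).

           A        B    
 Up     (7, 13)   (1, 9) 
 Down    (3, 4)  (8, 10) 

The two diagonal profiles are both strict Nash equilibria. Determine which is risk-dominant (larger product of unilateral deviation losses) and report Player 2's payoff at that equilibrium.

At (Up, A): Player 1 loses 7 − 3 = 4 by deviating; Player 2 loses 13 − 9 = 4. Product = 4·4 = 16.
At (Down, B): Player 1 loses 8 − 1 = 7 by deviating; Player 2 loses 10 − 4 = 6. Product = 7·6 = 42.
42 > 16, so (Down, B) is risk-dominant. Player 2's payoff there is 10.

10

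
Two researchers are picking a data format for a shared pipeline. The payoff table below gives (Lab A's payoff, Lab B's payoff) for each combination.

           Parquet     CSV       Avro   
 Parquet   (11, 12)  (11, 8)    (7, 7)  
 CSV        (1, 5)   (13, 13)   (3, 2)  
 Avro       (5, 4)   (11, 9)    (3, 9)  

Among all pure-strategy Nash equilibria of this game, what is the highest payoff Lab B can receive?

13

Both Parquet is a pure NE (Lab A: 11 ≥ 5; Lab B: 12 ≥ 8). Lab B gets 12.
Both CSV is a pure NE (Lab A: 13 ≥ 11; Lab B: 13 ≥ 5). Lab B gets 13.
Every other cell has a profitable deviation for at least one player. Highest of {12, 13} is 13.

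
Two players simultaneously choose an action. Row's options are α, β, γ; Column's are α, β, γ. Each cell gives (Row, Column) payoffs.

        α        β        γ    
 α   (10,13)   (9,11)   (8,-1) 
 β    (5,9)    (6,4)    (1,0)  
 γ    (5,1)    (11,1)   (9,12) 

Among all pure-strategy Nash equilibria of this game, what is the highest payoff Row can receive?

10

Both α is a pure NE (Row: 10 ≥ 5; Column: 13 ≥ 11). Row gets 10.
Both γ is a pure NE (Row: 9 ≥ 8; Column: 12 ≥ 1). Row gets 9.
Every other cell has a profitable deviation for at least one player. Highest of {10, 9} is 10.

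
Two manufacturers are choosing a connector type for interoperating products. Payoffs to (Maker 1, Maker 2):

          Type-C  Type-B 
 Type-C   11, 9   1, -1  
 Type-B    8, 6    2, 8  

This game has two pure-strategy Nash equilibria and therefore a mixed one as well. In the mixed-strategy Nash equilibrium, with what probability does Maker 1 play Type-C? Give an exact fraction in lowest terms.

1/6

Maker 1's mix p on Type-C must make Maker 2 indifferent between Type-C and Type-B.
Maker 2's payoff from Type-C: 9p + 6(1−p). From Type-B: (-1)p + 8(1−p).
Set equal: 10p = 2(1−p) → p = 2/12 = 1/6.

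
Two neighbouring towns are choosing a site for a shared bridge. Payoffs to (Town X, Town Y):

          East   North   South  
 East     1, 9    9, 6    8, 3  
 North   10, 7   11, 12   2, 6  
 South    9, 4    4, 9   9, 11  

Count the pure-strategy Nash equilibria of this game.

2

Both North: Town X gets 11 (best alternative 9); Town Y gets 12 (best alternative 7). Neither deviates — NE.
Both South: Town X gets 9 (best alternative 8); Town Y gets 11 (best alternative 9). Neither deviates — NE.
Both East is not a NE: Town X would switch to North (10 > 1).
No other cell survives both best-response checks, so there are 2 pure NE.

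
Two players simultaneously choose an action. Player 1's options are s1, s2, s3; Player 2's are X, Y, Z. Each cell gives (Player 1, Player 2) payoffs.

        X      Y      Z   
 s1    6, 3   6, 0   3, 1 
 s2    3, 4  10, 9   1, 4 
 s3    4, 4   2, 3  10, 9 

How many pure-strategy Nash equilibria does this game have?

(s1, X): Player 1 gets 6 (best alternative 4); Player 2 gets 3 (best alternative 1). Neither deviates — NE.
(s2, Y): Player 1 gets 10 (best alternative 6); Player 2 gets 9 (best alternative 4). Neither deviates — NE.
(s3, Z): Player 1 gets 10 (best alternative 3); Player 2 gets 9 (best alternative 4). Neither deviates — NE.
(s2, Z) is not a NE: Player 1 would switch to s3 (10 > 1).
No other cell survives both best-response checks, so there are 3 pure NE.

3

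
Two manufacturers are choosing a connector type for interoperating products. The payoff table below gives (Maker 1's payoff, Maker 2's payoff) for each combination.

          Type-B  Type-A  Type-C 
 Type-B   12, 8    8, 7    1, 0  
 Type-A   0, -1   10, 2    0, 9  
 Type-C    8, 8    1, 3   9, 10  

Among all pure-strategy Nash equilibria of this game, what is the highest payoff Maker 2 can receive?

Both Type-B is a pure NE (Maker 1: 12 ≥ 8; Maker 2: 8 ≥ 7). Maker 2 gets 8.
Both Type-C is a pure NE (Maker 1: 9 ≥ 1; Maker 2: 10 ≥ 8). Maker 2 gets 10.
Every other cell has a profitable deviation for at least one player. Highest of {8, 10} is 10.

10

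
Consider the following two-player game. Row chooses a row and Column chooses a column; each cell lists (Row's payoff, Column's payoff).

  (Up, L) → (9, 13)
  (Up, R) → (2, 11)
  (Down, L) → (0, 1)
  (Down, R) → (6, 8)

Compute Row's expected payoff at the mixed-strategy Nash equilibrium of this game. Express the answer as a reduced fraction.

54/13

Column mixes with probability q on L, chosen so Row is indifferent: 9q + 2(1−q) = 0q + 6(1−q) gives q = 4/13.
Row's expected payoff (from either row, since indifferent) is 9·4/13 + 2·9/13 = 54/13.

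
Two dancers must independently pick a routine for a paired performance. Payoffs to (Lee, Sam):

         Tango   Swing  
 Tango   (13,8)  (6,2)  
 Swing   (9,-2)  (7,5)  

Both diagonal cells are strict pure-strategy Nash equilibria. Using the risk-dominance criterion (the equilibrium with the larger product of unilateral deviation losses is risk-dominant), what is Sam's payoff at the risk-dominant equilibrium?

8

At both Tango: Lee loses 13 − 9 = 4 by deviating; Sam loses 8 − 2 = 6. Product = 4·6 = 24.
At both Swing: Lee loses 7 − 6 = 1 by deviating; Sam loses 5 − (-2) = 7. Product = 1·7 = 7.
24 > 7, so both Tango is risk-dominant. Sam's payoff there is 8.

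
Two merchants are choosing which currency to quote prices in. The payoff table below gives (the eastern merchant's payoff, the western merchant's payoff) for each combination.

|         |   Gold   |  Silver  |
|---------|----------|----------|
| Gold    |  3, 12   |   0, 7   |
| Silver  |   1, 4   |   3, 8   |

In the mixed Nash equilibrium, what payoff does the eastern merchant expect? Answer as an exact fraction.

The western merchant mixes with probability q on Gold, chosen so the eastern merchant is indifferent: 3q + 0(1−q) = 1q + 3(1−q) gives q = 3/5.
The eastern merchant's expected payoff (from either row, since indifferent) is 3·3/5 + 0·2/5 = 9/5.

9/5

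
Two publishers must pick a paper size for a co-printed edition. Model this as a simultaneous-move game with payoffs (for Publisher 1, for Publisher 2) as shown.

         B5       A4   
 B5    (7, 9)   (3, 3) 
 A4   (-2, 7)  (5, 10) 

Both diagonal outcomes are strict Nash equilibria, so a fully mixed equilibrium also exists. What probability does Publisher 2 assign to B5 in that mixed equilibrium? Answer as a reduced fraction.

2/11

Publisher 2's mix q on B5 must make Publisher 1 indifferent between B5 and A4.
Publisher 1's payoff from B5: 7q + 3(1−q). From A4: (-2)q + 5(1−q).
Set equal: 9q = 2(1−q) → q = 2/11.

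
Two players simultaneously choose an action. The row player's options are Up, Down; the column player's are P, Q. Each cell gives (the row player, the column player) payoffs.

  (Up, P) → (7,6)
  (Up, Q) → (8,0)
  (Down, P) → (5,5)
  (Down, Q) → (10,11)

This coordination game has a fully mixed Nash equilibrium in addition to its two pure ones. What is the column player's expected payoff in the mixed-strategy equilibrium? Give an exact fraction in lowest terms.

11/2

The row player mixes with probability p on Up, chosen so the column player is indifferent: 6p + 5(1−p) = 0p + 11(1−p) gives p = 1/2.
The column player's expected payoff is 6·1/2 + 5·1/2 = 11/2.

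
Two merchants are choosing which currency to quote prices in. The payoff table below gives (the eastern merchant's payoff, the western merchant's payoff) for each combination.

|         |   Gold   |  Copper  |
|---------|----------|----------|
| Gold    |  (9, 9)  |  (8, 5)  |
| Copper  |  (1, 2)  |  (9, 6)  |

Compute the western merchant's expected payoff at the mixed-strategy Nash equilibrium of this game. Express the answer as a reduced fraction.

11/2

The eastern merchant mixes with probability p on Gold, chosen so the western merchant is indifferent: 9p + 2(1−p) = 5p + 6(1−p) gives p = 1/2.
The western merchant's expected payoff is 9·1/2 + 2·1/2 = 11/2.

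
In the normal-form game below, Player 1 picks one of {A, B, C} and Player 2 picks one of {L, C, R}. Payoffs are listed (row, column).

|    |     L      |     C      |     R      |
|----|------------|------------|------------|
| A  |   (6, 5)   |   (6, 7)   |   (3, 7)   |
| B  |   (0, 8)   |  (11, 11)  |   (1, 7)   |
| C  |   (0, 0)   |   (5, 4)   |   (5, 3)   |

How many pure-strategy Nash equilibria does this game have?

(B, C): Player 1 gets 11 (best alternative 6); Player 2 gets 11 (best alternative 8). Neither deviates — NE.
(A, L) is not a NE: Player 2 would switch to C (7 > 5).
No other cell survives both best-response checks, so there is 1 pure NE.

1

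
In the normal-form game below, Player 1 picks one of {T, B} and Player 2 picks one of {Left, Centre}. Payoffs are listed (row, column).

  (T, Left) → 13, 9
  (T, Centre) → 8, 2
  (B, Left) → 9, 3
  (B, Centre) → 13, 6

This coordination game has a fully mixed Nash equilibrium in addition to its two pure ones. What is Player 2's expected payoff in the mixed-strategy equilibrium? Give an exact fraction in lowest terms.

24/5

Player 1 mixes with probability p on T, chosen so Player 2 is indifferent: 9p + 3(1−p) = 2p + 6(1−p) gives p = 3/10.
Player 2's expected payoff is 9·3/10 + 3·7/10 = 24/5.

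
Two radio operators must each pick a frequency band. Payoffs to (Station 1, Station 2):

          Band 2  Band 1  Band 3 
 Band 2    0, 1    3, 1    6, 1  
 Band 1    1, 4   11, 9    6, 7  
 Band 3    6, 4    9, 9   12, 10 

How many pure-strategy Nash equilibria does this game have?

2

Both Band 1: Station 1 gets 11 (best alternative 9); Station 2 gets 9 (best alternative 7). Neither deviates — NE.
Both Band 3: Station 1 gets 12 (best alternative 6); Station 2 gets 10 (best alternative 9). Neither deviates — NE.
Both Band 2 is not a NE: Station 1 would switch to Band 3 (6 > 0).
No other cell survives both best-response checks, so there are 2 pure NE.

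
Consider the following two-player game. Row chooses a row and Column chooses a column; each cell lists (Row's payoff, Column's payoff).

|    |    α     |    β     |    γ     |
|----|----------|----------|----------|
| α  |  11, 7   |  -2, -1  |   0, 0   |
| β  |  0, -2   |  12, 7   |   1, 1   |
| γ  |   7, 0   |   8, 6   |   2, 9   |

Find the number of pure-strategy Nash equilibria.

3

Both α: Row gets 11 (best alternative 7); Column gets 7 (best alternative 0). Neither deviates — NE.
Both β: Row gets 12 (best alternative 8); Column gets 7 (best alternative 1). Neither deviates — NE.
Both γ: Row gets 2 (best alternative 1); Column gets 9 (best alternative 6). Neither deviates — NE.
(α, γ) is not a NE: Row would switch to γ (2 > 0).
No other cell survives both best-response checks, so there are 3 pure NE.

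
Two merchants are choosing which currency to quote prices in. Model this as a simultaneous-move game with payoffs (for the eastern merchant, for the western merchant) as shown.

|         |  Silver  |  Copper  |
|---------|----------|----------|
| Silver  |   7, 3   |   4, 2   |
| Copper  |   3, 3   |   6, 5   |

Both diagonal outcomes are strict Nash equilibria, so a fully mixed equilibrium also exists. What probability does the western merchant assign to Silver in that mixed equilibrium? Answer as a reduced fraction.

1/3

The western merchant's mix q on Silver must make the eastern merchant indifferent between Silver and Copper.
The eastern merchant's payoff from Silver: 7q + 4(1−q). From Copper: 3q + 6(1−q).
Set equal: 4q = 2(1−q) → q = 2/6 = 1/3.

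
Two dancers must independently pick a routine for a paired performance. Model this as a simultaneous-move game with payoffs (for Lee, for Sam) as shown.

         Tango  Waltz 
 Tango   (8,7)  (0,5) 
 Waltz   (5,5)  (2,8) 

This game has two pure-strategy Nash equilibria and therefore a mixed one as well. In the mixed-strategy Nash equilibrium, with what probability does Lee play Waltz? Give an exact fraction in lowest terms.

2/5

Lee's mix p on Tango must make Sam indifferent between Tango and Waltz.
Sam's payoff from Tango: 7p + 5(1−p). From Waltz: 5p + 8(1−p).
Set equal: 2p = 3(1−p) → p = 3/5.
Probability on Waltz is 1 − 3/5 = 2/5.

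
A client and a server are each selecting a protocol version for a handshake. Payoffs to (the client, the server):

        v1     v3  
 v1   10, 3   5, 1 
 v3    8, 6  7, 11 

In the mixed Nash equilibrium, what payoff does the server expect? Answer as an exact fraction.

27/7

The client mixes with probability p on v1, chosen so the server is indifferent: 3p + 6(1−p) = 1p + 11(1−p) gives p = 5/7.
The server's expected payoff is 3·5/7 + 6·2/7 = 27/7.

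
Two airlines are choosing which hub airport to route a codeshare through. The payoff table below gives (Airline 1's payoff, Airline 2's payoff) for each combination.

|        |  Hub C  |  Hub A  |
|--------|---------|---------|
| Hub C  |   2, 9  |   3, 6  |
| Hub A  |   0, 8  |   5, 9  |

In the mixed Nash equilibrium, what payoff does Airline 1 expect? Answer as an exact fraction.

Airline 2 mixes with probability q on Hub C, chosen so Airline 1 is indifferent: 2q + 3(1−q) = 0q + 5(1−q) gives q = 1/2.
Airline 1's expected payoff (from either row, since indifferent) is 2·1/2 + 3·1/2 = 5/2.

5/2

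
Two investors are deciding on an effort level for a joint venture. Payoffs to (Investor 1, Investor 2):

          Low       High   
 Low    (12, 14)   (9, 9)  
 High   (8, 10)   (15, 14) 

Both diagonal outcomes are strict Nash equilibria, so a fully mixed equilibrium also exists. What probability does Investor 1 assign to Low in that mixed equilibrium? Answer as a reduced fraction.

Investor 1's mix p on Low must make Investor 2 indifferent between Low and High.
Investor 2's payoff from Low: 14p + 10(1−p). From High: 9p + 14(1−p).
Set equal: 5p = 4(1−p) → p = 4/9.

4/9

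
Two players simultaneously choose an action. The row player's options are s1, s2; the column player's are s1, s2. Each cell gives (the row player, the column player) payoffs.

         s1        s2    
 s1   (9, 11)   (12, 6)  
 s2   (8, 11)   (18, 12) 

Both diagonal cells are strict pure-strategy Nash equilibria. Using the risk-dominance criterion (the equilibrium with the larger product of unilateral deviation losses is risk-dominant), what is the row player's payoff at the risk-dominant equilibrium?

18

At both s1: the row player loses 9 − 8 = 1 by deviating; the column player loses 11 − 6 = 5. Product = 1·5 = 5.
At both s2: the row player loses 18 − 12 = 6 by deviating; the column player loses 12 − 11 = 1. Product = 6·1 = 6.
6 > 5, so both s2 is risk-dominant. The row player's payoff there is 18.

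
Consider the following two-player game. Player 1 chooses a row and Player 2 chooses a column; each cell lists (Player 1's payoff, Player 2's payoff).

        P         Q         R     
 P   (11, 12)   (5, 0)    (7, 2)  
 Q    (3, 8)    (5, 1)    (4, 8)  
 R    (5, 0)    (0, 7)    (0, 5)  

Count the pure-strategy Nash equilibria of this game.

Both P: Player 1 gets 11 (best alternative 5); Player 2 gets 12 (best alternative 2). Neither deviates — NE.
Both R is not a NE: Player 1 would switch to P (7 > 0).
No other cell survives both best-response checks, so there is 1 pure NE.

1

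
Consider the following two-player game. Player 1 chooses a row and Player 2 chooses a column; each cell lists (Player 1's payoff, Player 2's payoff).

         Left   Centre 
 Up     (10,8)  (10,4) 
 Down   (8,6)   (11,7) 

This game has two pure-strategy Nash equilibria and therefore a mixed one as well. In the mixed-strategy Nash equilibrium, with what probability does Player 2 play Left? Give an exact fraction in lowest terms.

1/3

Player 2's mix q on Left must make Player 1 indifferent between Up and Down.
Player 1's payoff from Up: 10q + 10(1−q). From Down: 8q + 11(1−q).
Set equal: 2q = 1(1−q) → q = 1/3.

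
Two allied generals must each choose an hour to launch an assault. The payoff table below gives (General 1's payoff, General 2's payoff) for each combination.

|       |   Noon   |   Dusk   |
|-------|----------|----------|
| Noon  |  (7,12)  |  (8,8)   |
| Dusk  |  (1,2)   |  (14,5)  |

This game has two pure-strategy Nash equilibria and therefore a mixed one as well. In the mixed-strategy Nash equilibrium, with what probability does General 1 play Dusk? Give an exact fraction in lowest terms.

4/7

General 1's mix p on Noon must make General 2 indifferent between Noon and Dusk.
General 2's payoff from Noon: 12p + 2(1−p). From Dusk: 8p + 5(1−p).
Set equal: 4p = 3(1−p) → p = 3/7.
Probability on Dusk is 1 − 3/7 = 4/7.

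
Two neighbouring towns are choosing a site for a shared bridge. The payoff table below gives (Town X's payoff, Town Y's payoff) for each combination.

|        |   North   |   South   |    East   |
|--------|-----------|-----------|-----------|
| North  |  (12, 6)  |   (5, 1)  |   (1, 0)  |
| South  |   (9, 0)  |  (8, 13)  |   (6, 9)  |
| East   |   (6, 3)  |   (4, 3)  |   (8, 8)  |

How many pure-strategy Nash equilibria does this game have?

Both North: Town X gets 12 (best alternative 9); Town Y gets 6 (best alternative 1). Neither deviates — NE.
Both South: Town X gets 8 (best alternative 5); Town Y gets 13 (best alternative 9). Neither deviates — NE.
Both East: Town X gets 8 (best alternative 6); Town Y gets 8 (best alternative 3). Neither deviates — NE.
(South, North) is not a NE: Town X would switch to North (12 > 9).
No other cell survives both best-response checks, so there are 3 pure NE.

3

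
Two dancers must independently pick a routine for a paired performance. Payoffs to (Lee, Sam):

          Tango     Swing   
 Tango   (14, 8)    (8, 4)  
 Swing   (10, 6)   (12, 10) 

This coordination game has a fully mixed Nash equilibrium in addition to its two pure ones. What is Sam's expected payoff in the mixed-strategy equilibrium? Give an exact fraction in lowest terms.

Lee mixes with probability p on Tango, chosen so Sam is indifferent: 8p + 6(1−p) = 4p + 10(1−p) gives p = 1/2.
Sam's expected payoff is 8·1/2 + 6·1/2 = 7.

7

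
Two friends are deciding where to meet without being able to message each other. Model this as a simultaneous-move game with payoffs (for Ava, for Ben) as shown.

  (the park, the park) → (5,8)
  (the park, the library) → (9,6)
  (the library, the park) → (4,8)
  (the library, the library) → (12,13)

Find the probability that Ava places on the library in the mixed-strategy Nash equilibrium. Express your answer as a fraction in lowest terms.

2/7

Ava's mix p on the park must make Ben indifferent between the park and the library.
Ben's payoff from the park: 8p + 8(1−p). From the library: 6p + 13(1−p).
Set equal: 2p = 5(1−p) → p = 5/7.
Probability on the library is 1 − 5/7 = 2/7.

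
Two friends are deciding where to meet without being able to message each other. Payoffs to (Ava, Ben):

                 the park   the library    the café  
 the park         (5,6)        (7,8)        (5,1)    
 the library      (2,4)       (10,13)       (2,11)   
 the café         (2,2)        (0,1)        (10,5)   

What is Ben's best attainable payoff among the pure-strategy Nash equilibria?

13

Both the library is a pure NE (Ava: 10 ≥ 7; Ben: 13 ≥ 11). Ben gets 13.
Both the café is a pure NE (Ava: 10 ≥ 5; Ben: 5 ≥ 2). Ben gets 5.
Every other cell has a profitable deviation for at least one player. Highest of {13, 5} is 13.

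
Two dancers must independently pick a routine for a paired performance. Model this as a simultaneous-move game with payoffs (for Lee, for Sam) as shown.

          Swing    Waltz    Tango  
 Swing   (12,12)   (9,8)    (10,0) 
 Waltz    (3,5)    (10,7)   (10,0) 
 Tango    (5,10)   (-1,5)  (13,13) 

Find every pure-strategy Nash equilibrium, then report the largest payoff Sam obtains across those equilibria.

13

Both Swing is a pure NE (Lee: 12 ≥ 5; Sam: 12 ≥ 8). Sam gets 12.
Both Waltz is a pure NE (Lee: 10 ≥ 9; Sam: 7 ≥ 5). Sam gets 7.
Both Tango is a pure NE (Lee: 13 ≥ 10; Sam: 13 ≥ 10). Sam gets 13.
Every other cell has a profitable deviation for at least one player. Highest of {12, 7, 13} is 13.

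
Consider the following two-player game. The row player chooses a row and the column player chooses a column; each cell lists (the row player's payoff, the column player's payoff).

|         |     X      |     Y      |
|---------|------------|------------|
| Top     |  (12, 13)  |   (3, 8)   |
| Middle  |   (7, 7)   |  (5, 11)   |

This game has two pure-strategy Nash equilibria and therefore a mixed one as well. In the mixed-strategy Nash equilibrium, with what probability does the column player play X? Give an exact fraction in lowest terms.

The column player's mix q on X must make the row player indifferent between Top and Middle.
The row player's payoff from Top: 12q + 3(1−q). From Middle: 7q + 5(1−q).
Set equal: 5q = 2(1−q) → q = 2/7.

2/7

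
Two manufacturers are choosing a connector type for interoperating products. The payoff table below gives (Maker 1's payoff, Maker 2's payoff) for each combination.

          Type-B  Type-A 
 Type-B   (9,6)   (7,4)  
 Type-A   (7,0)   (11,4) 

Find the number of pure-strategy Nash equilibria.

Both Type-B: Maker 1 gets 9 (best alternative 7); Maker 2 gets 6 (best alternative 4). Neither deviates — NE.
Both Type-A: Maker 1 gets 11 (best alternative 7); Maker 2 gets 4 (best alternative 0). Neither deviates — NE.
(Type-A, Type-B) is not a NE: Maker 1 would switch to Type-B (9 > 7).
No other cell survives both best-response checks, so there are 2 pure NE.

2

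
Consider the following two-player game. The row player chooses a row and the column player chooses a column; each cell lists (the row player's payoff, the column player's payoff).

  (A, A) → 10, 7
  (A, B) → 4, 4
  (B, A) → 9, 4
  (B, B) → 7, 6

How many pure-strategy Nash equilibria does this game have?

Both A: the row player gets 10 (best alternative 9); the column player gets 7 (best alternative 4). Neither deviates — NE.
Both B: the row player gets 7 (best alternative 4); the column player gets 6 (best alternative 4). Neither deviates — NE.
(B, A) is not a NE: the row player would switch to A (10 > 9).
No other cell survives both best-response checks, so there are 2 pure NE.

2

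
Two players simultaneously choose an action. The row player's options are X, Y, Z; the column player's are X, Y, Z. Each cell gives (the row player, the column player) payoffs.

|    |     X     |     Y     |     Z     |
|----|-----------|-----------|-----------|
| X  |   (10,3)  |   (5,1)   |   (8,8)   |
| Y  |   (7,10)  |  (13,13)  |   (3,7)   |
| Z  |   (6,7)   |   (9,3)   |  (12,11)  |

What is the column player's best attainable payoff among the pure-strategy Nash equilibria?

13

Both Y is a pure NE (the row player: 13 ≥ 9; the column player: 13 ≥ 10). The column player gets 13.
Both Z is a pure NE (the row player: 12 ≥ 8; the column player: 11 ≥ 7). The column player gets 11.
Every other cell has a profitable deviation for at least one player. Highest of {13, 11} is 13.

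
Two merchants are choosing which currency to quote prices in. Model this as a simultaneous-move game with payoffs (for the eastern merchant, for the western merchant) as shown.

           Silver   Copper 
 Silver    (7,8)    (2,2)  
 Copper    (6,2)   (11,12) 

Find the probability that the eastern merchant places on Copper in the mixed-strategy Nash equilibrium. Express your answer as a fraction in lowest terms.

The eastern merchant's mix p on Silver must make the western merchant indifferent between Silver and Copper.
The western merchant's payoff from Silver: 8p + 2(1−p). From Copper: 2p + 12(1−p).
Set equal: 6p = 10(1−p) → p = 10/16 = 5/8.
Probability on Copper is 1 − 5/8 = 3/8.

3/8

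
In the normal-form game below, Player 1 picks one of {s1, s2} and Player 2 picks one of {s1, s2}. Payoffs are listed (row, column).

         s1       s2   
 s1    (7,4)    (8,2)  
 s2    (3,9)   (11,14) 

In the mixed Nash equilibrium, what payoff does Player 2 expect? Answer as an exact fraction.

Player 1 mixes with probability p on s1, chosen so Player 2 is indifferent: 4p + 9(1−p) = 2p + 14(1−p) gives p = 5/7.
Player 2's expected payoff is 4·5/7 + 9·2/7 = 38/7.

38/7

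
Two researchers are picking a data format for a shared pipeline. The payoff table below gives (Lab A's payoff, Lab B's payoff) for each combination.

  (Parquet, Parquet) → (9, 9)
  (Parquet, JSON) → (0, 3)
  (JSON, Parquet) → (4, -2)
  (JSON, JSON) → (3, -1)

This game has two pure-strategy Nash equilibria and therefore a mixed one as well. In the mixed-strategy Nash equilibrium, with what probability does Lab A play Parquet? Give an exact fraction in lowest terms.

1/7

Lab A's mix p on Parquet must make Lab B indifferent between Parquet and JSON.
Lab B's payoff from Parquet: 9p + (-2)(1−p). From JSON: 3p + (-1)(1−p).
Set equal: 6p = 1(1−p) → p = 1/7.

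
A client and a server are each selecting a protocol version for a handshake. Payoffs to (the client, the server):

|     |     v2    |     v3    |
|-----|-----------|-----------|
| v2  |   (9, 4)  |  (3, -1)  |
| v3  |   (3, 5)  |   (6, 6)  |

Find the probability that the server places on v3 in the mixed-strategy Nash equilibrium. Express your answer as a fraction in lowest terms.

2/3

The server's mix q on v2 must make the client indifferent between v2 and v3.
The client's payoff from v2: 9q + 3(1−q). From v3: 3q + 6(1−q).
Set equal: 6q = 3(1−q) → q = 3/9 = 1/3.
Probability on v3 is 1 − 1/3 = 2/3.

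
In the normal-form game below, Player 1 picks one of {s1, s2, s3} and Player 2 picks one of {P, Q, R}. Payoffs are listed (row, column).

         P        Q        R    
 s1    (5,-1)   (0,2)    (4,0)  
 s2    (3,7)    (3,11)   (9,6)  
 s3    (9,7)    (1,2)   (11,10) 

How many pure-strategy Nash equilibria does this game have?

2

(s2, Q): Player 1 gets 3 (best alternative 1); Player 2 gets 11 (best alternative 7). Neither deviates — NE.
(s3, R): Player 1 gets 11 (best alternative 9); Player 2 gets 10 (best alternative 7). Neither deviates — NE.
(s1, P) is not a NE: Player 1 would switch to s3 (9 > 5).
No other cell survives both best-response checks, so there are 2 pure NE.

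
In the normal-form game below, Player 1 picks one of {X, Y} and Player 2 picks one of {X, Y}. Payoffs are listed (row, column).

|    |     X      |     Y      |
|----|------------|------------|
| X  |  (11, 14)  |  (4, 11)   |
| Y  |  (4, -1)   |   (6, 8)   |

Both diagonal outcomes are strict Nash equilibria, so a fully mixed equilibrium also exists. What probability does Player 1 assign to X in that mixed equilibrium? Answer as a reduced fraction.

3/4

Player 1's mix p on X must make Player 2 indifferent between X and Y.
Player 2's payoff from X: 14p + (-1)(1−p). From Y: 11p + 8(1−p).
Set equal: 3p = 9(1−p) → p = 9/12 = 3/4.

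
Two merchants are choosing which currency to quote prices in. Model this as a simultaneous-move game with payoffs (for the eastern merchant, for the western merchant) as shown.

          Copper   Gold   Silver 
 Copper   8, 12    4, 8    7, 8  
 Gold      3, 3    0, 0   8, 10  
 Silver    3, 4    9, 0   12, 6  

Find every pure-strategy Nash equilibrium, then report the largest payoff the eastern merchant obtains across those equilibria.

12

Both Copper is a pure NE (the eastern merchant: 8 ≥ 3; the western merchant: 12 ≥ 8). The eastern merchant gets 8.
Both Silver is a pure NE (the eastern merchant: 12 ≥ 8; the western merchant: 6 ≥ 4). The eastern merchant gets 12.
Every other cell has a profitable deviation for at least one player. Highest of {8, 12} is 12.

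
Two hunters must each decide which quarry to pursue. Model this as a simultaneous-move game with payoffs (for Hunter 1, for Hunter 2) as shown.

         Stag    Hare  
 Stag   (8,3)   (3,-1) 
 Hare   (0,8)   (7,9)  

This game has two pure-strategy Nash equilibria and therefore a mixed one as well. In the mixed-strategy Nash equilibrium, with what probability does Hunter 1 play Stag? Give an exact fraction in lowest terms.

1/5

Hunter 1's mix p on Stag must make Hunter 2 indifferent between Stag and Hare.
Hunter 2's payoff from Stag: 3p + 8(1−p). From Hare: (-1)p + 9(1−p).
Set equal: 4p = 1(1−p) → p = 1/5.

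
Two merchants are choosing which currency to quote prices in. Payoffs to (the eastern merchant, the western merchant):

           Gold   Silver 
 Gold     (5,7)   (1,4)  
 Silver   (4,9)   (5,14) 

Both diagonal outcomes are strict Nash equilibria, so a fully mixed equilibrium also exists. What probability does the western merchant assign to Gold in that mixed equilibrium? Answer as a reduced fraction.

4/5

The western merchant's mix q on Gold must make the eastern merchant indifferent between Gold and Silver.
The eastern merchant's payoff from Gold: 5q + 1(1−q). From Silver: 4q + 5(1−q).
Set equal: 1q = 4(1−q) → q = 4/5.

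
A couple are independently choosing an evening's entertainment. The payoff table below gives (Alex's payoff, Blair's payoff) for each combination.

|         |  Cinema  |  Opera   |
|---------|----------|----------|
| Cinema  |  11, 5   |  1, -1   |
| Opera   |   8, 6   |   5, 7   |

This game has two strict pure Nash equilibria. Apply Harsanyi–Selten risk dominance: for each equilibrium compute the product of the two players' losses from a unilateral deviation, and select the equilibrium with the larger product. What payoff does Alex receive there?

11

At both Cinema: Alex loses 11 − 8 = 3 by deviating; Blair loses 5 − (-1) = 6. Product = 3·6 = 18.
At both Opera: Alex loses 5 − 1 = 4 by deviating; Blair loses 7 − 6 = 1. Product = 4·1 = 4.
18 > 4, so both Cinema is risk-dominant. Alex's payoff there is 11.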